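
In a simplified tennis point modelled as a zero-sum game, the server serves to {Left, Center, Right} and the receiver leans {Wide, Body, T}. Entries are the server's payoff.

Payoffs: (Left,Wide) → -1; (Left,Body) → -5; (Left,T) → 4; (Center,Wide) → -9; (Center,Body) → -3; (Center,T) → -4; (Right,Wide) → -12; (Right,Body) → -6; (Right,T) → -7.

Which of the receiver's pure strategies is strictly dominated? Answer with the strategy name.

T

Wide holds the server's payoff strictly below T in every row: -1 < 4, -9 < -4, -12 < -7.
So T is strictly dominated for the receiver.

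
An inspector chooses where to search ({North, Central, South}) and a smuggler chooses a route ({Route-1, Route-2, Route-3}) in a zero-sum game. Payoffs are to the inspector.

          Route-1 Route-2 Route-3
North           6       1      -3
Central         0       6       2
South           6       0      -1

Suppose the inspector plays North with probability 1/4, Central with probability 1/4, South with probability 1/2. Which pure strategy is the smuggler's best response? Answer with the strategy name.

Route-3

If the smuggler plays Route-1, the inspector's expected payoff is (1/4)·6 + (1/4)·0 + (1/2)·6 = 9/2.
If the smuggler plays Route-2, the inspector's expected payoff is (1/4)·1 + (1/4)·6 + (1/2)·0 = 7/4.
If the smuggler plays Route-3, the inspector's expected payoff is (1/4)·(-3) + (1/4)·2 + (1/2)·(-1) = -3/4.
The smuggler minimizes the inspector's payoff; the smallest is -3/4, so the best response is Route-3.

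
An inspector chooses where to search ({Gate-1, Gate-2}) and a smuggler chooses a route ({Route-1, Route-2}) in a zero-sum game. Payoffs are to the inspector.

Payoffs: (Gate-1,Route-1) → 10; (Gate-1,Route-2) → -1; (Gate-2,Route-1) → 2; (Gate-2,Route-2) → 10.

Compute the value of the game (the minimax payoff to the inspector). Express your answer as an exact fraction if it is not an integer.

102/19

Row minima: Gate-1 → -1, Gate-2 → 2; maximin = 2.
Column maxima: Route-1 → 10, Route-2 → 10; minimax = 10.
2 ≠ 10, so there is no saddle point; optimal play is mixed.
Let the inspector play Gate-1 with probability p. Expected payoff against Route-1: 10p + 2(1−p) = 8p + 2; against Route-2: (-1)p + 10(1−p) = −11p + 10.
Setting these equal: 8p + 2 = −11p + 10 ⇒ 19p = 8 ⇒ p = 8/19, and the value is (8)·(8/19) + 2 = 102/19.
For the smuggler: with q = P(Route-1), equating Gate-1's and Gate-2's payoffs gives 11q − 1 = −8q + 10 ⇒ q = 11/19.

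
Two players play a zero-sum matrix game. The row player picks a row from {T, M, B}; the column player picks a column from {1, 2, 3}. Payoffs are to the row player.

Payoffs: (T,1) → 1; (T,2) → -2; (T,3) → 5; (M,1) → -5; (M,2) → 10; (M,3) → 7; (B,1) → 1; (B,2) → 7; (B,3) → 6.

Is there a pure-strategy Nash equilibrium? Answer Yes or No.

Yes

Row minima: T → -2, M → -5, B → 1; maximin = 1.
Column maxima: 1 → 1, 2 → 10, 3 → 7; minimax = 1.
maximin = minimax = 1, so a saddle point exists.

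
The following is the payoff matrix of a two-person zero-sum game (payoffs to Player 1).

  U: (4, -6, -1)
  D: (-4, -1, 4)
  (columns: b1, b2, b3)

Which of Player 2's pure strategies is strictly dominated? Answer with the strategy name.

b3

b2 holds Player 1's payoff strictly below b3 in every row: -6 < -1, -1 < 4.
So b3 is strictly dominated for Player 2.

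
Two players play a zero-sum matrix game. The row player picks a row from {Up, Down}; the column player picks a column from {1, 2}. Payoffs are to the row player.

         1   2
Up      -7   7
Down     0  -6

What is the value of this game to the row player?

Row minima: Up → -7, Down → -6; maximin = -6.
Column maxima: 1 → 0, 2 → 7; minimax = 0.
-6 ≠ 0, so there is no saddle point; optimal play is mixed.
Let the row player play Up with probability p. Expected payoff against 1: (-7)p + 0(1−p) = −7p; against 2: 7p + (-6)(1−p) = 13p − 6.
Setting these equal: −7p = 13p − 6 ⇒ −20p = -6 ⇒ p = 3/10, and the value is (-7)·(3/10) = -21/10.
For the column player: with q = P(1), equating Up's and Down's payoffs gives −14q + 7 = 6q − 6 ⇒ q = 13/20.

-21/10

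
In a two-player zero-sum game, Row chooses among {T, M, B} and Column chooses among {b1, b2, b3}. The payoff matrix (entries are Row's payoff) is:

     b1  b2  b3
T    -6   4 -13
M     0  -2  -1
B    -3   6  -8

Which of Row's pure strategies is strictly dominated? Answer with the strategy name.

B gives a strictly higher payoff than T against every column: -3 > -6, 6 > 4, -8 > -13.
So T is strictly dominated and Row never plays it.

T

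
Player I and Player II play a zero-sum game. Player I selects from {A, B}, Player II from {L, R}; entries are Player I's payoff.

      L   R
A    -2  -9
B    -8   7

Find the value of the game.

Row minima: A → -9, B → -8; maximin = -8.
Column maxima: L → -2, R → 7; minimax = -2.
-8 ≠ -2, so there is no saddle point; optimal play is mixed.
Let Player I play A with probability p. Expected payoff against L: (-2)p + (-8)(1−p) = 6p − 8; against R: (-9)p + 7(1−p) = −16p + 7.
Setting these equal: 6p − 8 = −16p + 7 ⇒ 22p = 15 ⇒ p = 15/22, and the value is (6)·(15/22) − 8 = -43/11.
For Player II: with q = P(L), equating A's and B's payoffs gives 7q − 9 = −15q + 7 ⇒ q = 8/11.

-43/11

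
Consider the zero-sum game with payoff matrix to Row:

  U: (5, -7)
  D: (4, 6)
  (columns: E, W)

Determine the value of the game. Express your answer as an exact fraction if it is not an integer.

Row minima: U → -7, D → 4; maximin = 4.
Column maxima: E → 5, W → 6; minimax = 5.
4 ≠ 5, so there is no saddle point; optimal play is mixed.
Let Row play U with probability p. Expected payoff against E: 5p + 4(1−p) = p + 4; against W: (-7)p + 6(1−p) = −13p + 6.
Setting these equal: p + 4 = −13p + 6 ⇒ 14p = 2 ⇒ p = 1/7, and the value is (1)·(1/7) + 4 = 29/7.
For Column: with q = P(E), equating U's and D's payoffs gives 12q − 7 = −2q + 6 ⇒ q = 13/14.

29/7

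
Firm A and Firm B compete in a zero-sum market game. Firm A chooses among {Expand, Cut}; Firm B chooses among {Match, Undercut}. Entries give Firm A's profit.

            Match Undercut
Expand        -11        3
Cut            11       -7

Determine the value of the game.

Row minima: Expand → -11, Cut → -7; maximin = -7.
Column maxima: Match → 11, Undercut → 3; minimax = 3.
-7 ≠ 3, so there is no saddle point; optimal play is mixed.
Let Firm A play Expand with probability p. Expected payoff against Match: (-11)p + 11(1−p) = −22p + 11; against Undercut: 3p + (-7)(1−p) = 10p − 7.
Setting these equal: −22p + 11 = 10p − 7 ⇒ −32p = -18 ⇒ p = 9/16, and the value is (-22)·(9/16) + 11 = -11/8.
For Firm B: with q = P(Match), equating Expand's and Cut's payoffs gives −14q + 3 = 18q − 7 ⇒ q = 5/16.

-11/8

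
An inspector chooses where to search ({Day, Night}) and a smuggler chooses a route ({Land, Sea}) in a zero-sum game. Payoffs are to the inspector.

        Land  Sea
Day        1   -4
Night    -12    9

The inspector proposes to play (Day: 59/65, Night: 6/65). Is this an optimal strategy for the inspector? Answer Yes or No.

No

Against Land this mix gives (59/65)·1 + (6/65)·(-12) = -1/5.
Against Sea this mix gives (59/65)·(-4) + (6/65)·9 = -14/5.
The smuggler will play Sea, holding the inspector to -14/5. Shifting weight toward the row that does better against Sea would raise this floor (the equalizing mix achieves -3/2 against both Sea and Land), so the proposed strategy is not optimal.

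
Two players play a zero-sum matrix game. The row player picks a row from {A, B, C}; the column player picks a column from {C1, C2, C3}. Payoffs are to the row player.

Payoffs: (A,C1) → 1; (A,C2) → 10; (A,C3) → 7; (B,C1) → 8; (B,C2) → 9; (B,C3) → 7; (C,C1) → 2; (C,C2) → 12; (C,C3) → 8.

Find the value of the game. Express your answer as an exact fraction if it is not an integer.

50/7

Row minima: A → 1, B → 7, C → 2; maximin = 7.
Column maxima: C1 → 8, C2 → 12, C3 → 8; minimax = 8.
7 ≠ 8, so there is no saddle point; optimal play is mixed.
A is strictly dominated by C, so the row player never plays it.
C2 is strictly dominated by C1 (it gives the row player strictly more in every row), so the column player never plays it.
On the remaining 2×2 (B, C vs C1, C3):
Let the row player play B with probability p. Expected payoff against C1: 8p + 2(1−p) = 6p + 2; against C3: 7p + 8(1−p) = −p + 8.
Setting these equal: 6p + 2 = −p + 8 ⇒ 7p = 6 ⇒ p = 6/7, and the value is (6)·(6/7) + 2 = 50/7.
For the column player: with q = P(C1), equating B's and C's payoffs gives q + 7 = −6q + 8 ⇒ q = 1/7.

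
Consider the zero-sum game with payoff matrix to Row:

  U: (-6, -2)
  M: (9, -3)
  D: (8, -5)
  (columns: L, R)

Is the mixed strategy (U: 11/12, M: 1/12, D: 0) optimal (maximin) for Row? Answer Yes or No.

Against L this mix gives (11/12)·(-6) + (1/12)·9 = -19/4.
Against R this mix gives (11/12)·(-2) + (1/12)·(-3) = -25/12.
Column will play L, holding Row to -19/4. Shifting weight toward the row that does better against L would raise this floor (the equalizing mix achieves -9/4 against both L and R), so the proposed strategy is not optimal.

No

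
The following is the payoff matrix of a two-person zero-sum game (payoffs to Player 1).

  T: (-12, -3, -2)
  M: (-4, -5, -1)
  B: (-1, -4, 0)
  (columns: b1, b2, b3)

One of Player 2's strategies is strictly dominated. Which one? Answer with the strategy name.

b3

b1 holds Player 1's payoff strictly below b3 in every row: -12 < -2, -4 < -1, -1 < 0.
So b3 is strictly dominated for Player 2.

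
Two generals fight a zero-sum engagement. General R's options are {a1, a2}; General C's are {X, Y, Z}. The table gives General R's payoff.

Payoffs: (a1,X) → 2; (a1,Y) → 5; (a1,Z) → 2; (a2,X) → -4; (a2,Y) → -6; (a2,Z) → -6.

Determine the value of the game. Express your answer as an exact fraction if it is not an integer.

2

Row minima: a1 → 2, a2 → -6; maximin = 2.
Column maxima: X → 2, Y → 5, Z → 2; minimax = 2.
Since maximin = minimax = 2, there is a saddle point and the value is 2.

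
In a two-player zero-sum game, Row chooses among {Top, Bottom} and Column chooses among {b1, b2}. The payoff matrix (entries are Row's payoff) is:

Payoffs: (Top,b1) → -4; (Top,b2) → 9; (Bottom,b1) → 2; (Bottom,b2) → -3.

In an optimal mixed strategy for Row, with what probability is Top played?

5/18

Row minima: Top → -4, Bottom → -3; maximin = -3.
Column maxima: b1 → 2, b2 → 9; minimax = 2.
-3 ≠ 2, so there is no saddle point; optimal play is mixed.
Let Row play Top with probability p. Expected payoff against b1: (-4)p + 2(1−p) = −6p + 2; against b2: 9p + (-3)(1−p) = 12p − 3.
Setting these equal: −6p + 2 = 12p − 3 ⇒ −18p = -5 ⇒ p = 5/18, and the value is (-6)·(5/18) + 2 = 1/3.
For Column: with q = P(b1), equating Top's and Bottom's payoffs gives −13q + 9 = 5q − 3 ⇒ q = 2/3.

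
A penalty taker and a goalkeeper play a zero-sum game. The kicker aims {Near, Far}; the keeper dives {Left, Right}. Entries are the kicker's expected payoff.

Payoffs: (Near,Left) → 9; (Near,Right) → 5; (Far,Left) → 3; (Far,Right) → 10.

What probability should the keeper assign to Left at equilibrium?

5/11

Row minima: Near → 5, Far → 3; maximin = 5.
Column maxima: Left → 9, Right → 10; minimax = 9.
5 ≠ 9, so there is no saddle point; optimal play is mixed.
Let the kicker play Near with probability p. Expected payoff against Left: 9p + 3(1−p) = 6p + 3; against Right: 5p + 10(1−p) = −5p + 10.
Setting these equal: 6p + 3 = −5p + 10 ⇒ 11p = 7 ⇒ p = 7/11, and the value is (6)·(7/11) + 3 = 75/11.
For the keeper: with q = P(Left), equating Near's and Far's payoffs gives 4q + 5 = −7q + 10 ⇒ q = 5/11.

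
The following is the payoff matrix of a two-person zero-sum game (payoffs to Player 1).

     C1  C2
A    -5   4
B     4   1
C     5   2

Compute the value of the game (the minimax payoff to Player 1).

5/2

Row minima: A → -5, B → 1, C → 2; maximin = 2.
Column maxima: C1 → 5, C2 → 4; minimax = 4.
2 ≠ 4, so there is no saddle point; optimal play is mixed.
B is strictly dominated by C, so Player 1 never plays it.
On the remaining 2×2 (A, C vs C1, C2):
Let Player 1 play A with probability p. Expected payoff against C1: (-5)p + 5(1−p) = −10p + 5; against C2: 4p + 2(1−p) = 2p + 2.
Setting these equal: −10p + 5 = 2p + 2 ⇒ −12p = -3 ⇒ p = 1/4, and the value is (-10)·(1/4) + 5 = 5/2.
For Player 2: with q = P(C1), equating A's and C's payoffs gives −9q + 4 = 3q + 2 ⇒ q = 1/6.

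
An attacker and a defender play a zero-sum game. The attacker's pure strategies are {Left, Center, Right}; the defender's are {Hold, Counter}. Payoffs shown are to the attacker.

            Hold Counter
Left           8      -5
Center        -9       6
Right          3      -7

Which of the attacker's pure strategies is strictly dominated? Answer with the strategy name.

Right

Left gives a strictly higher payoff than Right against every column: 8 > 3, -5 > -7.
So Right is strictly dominated and the attacker never plays it.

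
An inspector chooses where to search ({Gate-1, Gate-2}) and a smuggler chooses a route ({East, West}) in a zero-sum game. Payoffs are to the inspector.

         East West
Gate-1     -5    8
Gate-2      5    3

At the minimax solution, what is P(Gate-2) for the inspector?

13/15

Row minima: Gate-1 → -5, Gate-2 → 3; maximin = 3.
Column maxima: East → 5, West → 8; minimax = 5.
3 ≠ 5, so there is no saddle point; optimal play is mixed.
Let the inspector play Gate-1 with probability p. Expected payoff against East: (-5)p + 5(1−p) = −10p + 5; against West: 8p + 3(1−p) = 5p + 3.
Setting these equal: −10p + 5 = 5p + 3 ⇒ −15p = -2 ⇒ p = 2/15, and the value is (-10)·(2/15) + 5 = 11/3.
For the smuggler: with q = P(East), equating Gate-1's and Gate-2's payoffs gives −13q + 8 = 2q + 3 ⇒ q = 1/3.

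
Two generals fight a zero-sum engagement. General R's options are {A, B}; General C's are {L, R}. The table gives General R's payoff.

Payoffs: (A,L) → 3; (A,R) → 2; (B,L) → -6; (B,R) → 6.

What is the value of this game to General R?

Row minima: A → 2, B → -6; maximin = 2.
Column maxima: L → 3, R → 6; minimax = 3.
2 ≠ 3, so there is no saddle point; optimal play is mixed.
Let General R play A with probability p. Expected payoff against L: 3p + (-6)(1−p) = 9p − 6; against R: 2p + 6(1−p) = −4p + 6.
Setting these equal: 9p − 6 = −4p + 6 ⇒ 13p = 12 ⇒ p = 12/13, and the value is (9)·(12/13) − 6 = 30/13.
For General C: with q = P(L), equating A's and B's payoffs gives q + 2 = −12q + 6 ⇒ q = 4/13.

30/13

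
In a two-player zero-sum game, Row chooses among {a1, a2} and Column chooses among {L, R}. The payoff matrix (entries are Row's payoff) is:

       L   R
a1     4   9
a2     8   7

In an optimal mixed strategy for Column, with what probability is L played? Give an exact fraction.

1/3

Row minima: a1 → 4, a2 → 7; maximin = 7.
Column maxima: L → 8, R → 9; minimax = 8.
7 ≠ 8, so there is no saddle point; optimal play is mixed.
Let Row play a1 with probability p. Expected payoff against L: 4p + 8(1−p) = −4p + 8; against R: 9p + 7(1−p) = 2p + 7.
Setting these equal: −4p + 8 = 2p + 7 ⇒ −6p = -1 ⇒ p = 1/6, and the value is (-4)·(1/6) + 8 = 22/3.
For Column: with q = P(L), equating a1's and a2's payoffs gives −5q + 9 = q + 7 ⇒ q = 1/3.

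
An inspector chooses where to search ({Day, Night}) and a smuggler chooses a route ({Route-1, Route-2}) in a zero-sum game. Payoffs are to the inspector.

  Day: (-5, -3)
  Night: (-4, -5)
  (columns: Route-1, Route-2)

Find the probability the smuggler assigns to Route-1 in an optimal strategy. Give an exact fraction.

2/3

Row minima: Day → -5, Night → -5; maximin = -5.
Column maxima: Route-1 → -4, Route-2 → -3; minimax = -4.
-5 ≠ -4, so there is no saddle point; optimal play is mixed.
Let the inspector play Day with probability p. Expected payoff against Route-1: (-5)p + (-4)(1−p) = −p − 4; against Route-2: (-3)p + (-5)(1−p) = 2p − 5.
Setting these equal: −p − 4 = 2p − 5 ⇒ −3p = -1 ⇒ p = 1/3, and the value is (-1)·(1/3) − 4 = -13/3.
For the smuggler: with q = P(Route-1), equating Day's and Night's payoffs gives −2q − 3 = q − 5 ⇒ q = 2/3.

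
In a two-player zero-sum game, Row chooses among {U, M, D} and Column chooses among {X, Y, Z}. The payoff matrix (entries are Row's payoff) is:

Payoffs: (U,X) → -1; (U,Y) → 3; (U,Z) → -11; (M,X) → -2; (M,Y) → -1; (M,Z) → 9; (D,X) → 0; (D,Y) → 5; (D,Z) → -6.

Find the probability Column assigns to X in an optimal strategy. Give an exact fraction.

Row minima: U → -11, M → -2, D → -6; maximin = -2.
Column maxima: X → 0, Y → 5, Z → 9; minimax = 0.
-2 ≠ 0, so there is no saddle point; optimal play is mixed.
U is strictly dominated by D, so Row never plays it.
Y is strictly dominated by X (it gives Row strictly more in every row), so Column never plays it.
On the remaining 2×2 (M, D vs X, Z):
Let Row play M with probability p. Expected payoff against X: (-2)p + 0(1−p) = −2p; against Z: 9p + (-6)(1−p) = 15p − 6.
Setting these equal: −2p = 15p − 6 ⇒ −17p = -6 ⇒ p = 6/17, and the value is (-2)·(6/17) = -12/17.
For Column: with q = P(X), equating M's and D's payoffs gives −11q + 9 = 6q − 6 ⇒ q = 15/17.

15/17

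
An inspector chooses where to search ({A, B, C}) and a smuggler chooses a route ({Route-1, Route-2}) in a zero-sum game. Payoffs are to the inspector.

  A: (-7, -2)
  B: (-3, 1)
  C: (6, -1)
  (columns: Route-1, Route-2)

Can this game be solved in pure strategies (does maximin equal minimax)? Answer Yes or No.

No

Row minima: A → -7, B → -3, C → -1; maximin = -1.
Column maxima: Route-1 → 6, Route-2 → 1; minimax = 1.
-1 ≠ 1, so no pure-strategy equilibrium exists.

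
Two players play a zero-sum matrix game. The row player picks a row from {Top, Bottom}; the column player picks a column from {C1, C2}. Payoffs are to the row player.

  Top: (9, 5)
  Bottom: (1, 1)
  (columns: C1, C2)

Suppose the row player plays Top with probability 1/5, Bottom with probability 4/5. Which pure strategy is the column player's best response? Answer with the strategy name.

C2

If the column player plays C1, the row player's expected payoff is (1/5)·9 + (4/5)·1 = 13/5.
If the column player plays C2, the row player's expected payoff is (1/5)·5 + (4/5)·1 = 9/5.
The column player minimizes the row player's payoff; the smallest is 9/5, so the best response is C2.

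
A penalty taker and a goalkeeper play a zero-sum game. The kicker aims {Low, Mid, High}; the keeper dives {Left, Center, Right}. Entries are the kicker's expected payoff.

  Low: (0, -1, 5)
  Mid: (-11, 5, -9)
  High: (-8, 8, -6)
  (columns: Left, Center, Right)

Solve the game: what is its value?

-8/17

Row minima: Low → -1, Mid → -11, High → -8; maximin = -1.
Column maxima: Left → 0, Center → 8, Right → 5; minimax = 0.
-1 ≠ 0, so there is no saddle point; optimal play is mixed.
Mid is strictly dominated by High, so the kicker never plays it.
Right is strictly dominated by Left (it gives the kicker strictly more in every row), so the keeper never plays it.
On the remaining 2×2 (Low, High vs Left, Center):
Let the kicker play Low with probability p. Expected payoff against Left: 0p + (-8)(1−p) = 8p − 8; against Center: (-1)p + 8(1−p) = −9p + 8.
Setting these equal: 8p − 8 = −9p + 8 ⇒ 17p = 16 ⇒ p = 16/17, and the value is (8)·(16/17) − 8 = -8/17.
For the keeper: with q = P(Left), equating Low's and High's payoffs gives q − 1 = −16q + 8 ⇒ q = 9/17.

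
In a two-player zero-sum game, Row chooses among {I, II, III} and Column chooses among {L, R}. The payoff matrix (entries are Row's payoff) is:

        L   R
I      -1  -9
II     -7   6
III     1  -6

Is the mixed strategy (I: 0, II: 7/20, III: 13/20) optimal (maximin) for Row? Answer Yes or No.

Yes

Against L this mix gives (7/20)·(-7) + (13/20)·1 = -9/5.
Against R this mix gives (7/20)·6 + (13/20)·(-6) = -9/5.
All of Column's active replies (L, R) yield -9/5, and no column does worse for Row. The mix makes Column indifferent and guarantees -9/5, so it is optimal.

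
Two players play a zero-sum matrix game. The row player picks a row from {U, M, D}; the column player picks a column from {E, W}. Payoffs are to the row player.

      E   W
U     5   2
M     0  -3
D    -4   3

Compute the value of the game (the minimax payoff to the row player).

Row minima: U → 2, M → -3, D → -4; maximin = 2.
Column maxima: E → 5, W → 3; minimax = 3.
2 ≠ 3, so there is no saddle point; optimal play is mixed.
M is strictly dominated by U, so the row player never plays it.
On the remaining 2×2 (U, D vs E, W):
Let the row player play U with probability p. Expected payoff against E: 5p + (-4)(1−p) = 9p − 4; against W: 2p + 3(1−p) = −p + 3.
Setting these equal: 9p − 4 = −p + 3 ⇒ 10p = 7 ⇒ p = 7/10, and the value is (9)·(7/10) − 4 = 23/10.
For the column player: with q = P(E), equating U's and D's payoffs gives 3q + 2 = −7q + 3 ⇒ q = 1/10.

23/10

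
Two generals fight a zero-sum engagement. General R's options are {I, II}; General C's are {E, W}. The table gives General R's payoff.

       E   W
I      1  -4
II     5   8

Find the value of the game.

5

Row minima: I → -4, II → 5; maximin = 5.
Column maxima: E → 5, W → 8; minimax = 5.
Since maximin = minimax = 5, there is a saddle point and the value is 5.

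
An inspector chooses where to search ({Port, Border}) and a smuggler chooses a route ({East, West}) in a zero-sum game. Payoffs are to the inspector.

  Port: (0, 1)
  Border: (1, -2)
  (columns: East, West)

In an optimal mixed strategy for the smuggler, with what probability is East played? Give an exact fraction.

3/4

Row minima: Port → 0, Border → -2; maximin = 0.
Column maxima: East → 1, West → 1; minimax = 1.
0 ≠ 1, so there is no saddle point; optimal play is mixed.
Let the inspector play Port with probability p. Expected payoff against East: 0p + 1(1−p) = −p + 1; against West: 1p + (-2)(1−p) = 3p − 2.
Setting these equal: −p + 1 = 3p − 2 ⇒ −4p = -3 ⇒ p = 3/4, and the value is (-1)·(3/4) + 1 = 1/4.
For the smuggler: with q = P(East), equating Port's and Border's payoffs gives −q + 1 = 3q − 2 ⇒ q = 3/4.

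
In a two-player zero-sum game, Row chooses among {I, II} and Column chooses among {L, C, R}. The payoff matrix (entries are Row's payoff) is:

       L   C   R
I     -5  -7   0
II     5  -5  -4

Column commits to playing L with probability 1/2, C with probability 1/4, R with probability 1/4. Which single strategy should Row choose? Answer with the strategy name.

Expected payoff of I: (1/2)·(-5) + (1/4)·(-7) + (1/4)·0 = -17/4.
Expected payoff of II: (1/2)·5 + (1/4)·(-5) + (1/4)·(-4) = 1/4.
The largest is 1/4, so Row's best response is II.

II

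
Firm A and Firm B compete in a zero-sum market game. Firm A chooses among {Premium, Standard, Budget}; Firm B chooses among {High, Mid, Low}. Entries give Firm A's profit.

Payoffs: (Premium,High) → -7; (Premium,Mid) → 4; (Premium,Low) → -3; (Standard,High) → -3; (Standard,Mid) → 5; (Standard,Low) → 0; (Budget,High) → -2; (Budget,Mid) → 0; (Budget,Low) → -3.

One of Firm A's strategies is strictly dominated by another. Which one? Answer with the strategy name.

Premium

Standard gives a strictly higher payoff than Premium against every column: -3 > -7, 5 > 4, 0 > -3.
So Premium is strictly dominated and Firm A never plays it.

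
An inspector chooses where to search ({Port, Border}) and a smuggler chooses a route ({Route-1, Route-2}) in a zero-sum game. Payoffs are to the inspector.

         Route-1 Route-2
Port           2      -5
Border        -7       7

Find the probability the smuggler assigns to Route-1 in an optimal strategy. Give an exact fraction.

4/7

Row minima: Port → -5, Border → -7; maximin = -5.
Column maxima: Route-1 → 2, Route-2 → 7; minimax = 2.
-5 ≠ 2, so there is no saddle point; optimal play is mixed.
Let the inspector play Port with probability p. Expected payoff against Route-1: 2p + (-7)(1−p) = 9p − 7; against Route-2: (-5)p + 7(1−p) = −12p + 7.
Setting these equal: 9p − 7 = −12p + 7 ⇒ 21p = 14 ⇒ p = 2/3, and the value is (9)·(2/3) − 7 = -1.
For the smuggler: with q = P(Route-1), equating Port's and Border's payoffs gives 7q − 5 = −14q + 7 ⇒ q = 4/7.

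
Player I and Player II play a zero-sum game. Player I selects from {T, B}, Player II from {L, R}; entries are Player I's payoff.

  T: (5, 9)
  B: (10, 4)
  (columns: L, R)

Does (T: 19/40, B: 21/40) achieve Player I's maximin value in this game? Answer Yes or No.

No

Against L this mix gives (19/40)·5 + (21/40)·10 = 61/8.
Against R this mix gives (19/40)·9 + (21/40)·4 = 51/8.
Player II will play R, holding Player I to 51/8. Shifting weight toward the row that does better against R would raise this floor (the equalizing mix achieves 7 against both R and L), so the proposed strategy is not optimal.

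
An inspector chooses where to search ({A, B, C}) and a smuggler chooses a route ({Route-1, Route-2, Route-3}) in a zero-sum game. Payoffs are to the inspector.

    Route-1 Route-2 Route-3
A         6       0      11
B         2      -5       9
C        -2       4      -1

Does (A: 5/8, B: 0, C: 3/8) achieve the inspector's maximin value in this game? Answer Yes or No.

Against Route-1 this mix gives (5/8)·6 + (3/8)·(-2) = 3.
Against Route-2 this mix gives (5/8)·0 + (3/8)·4 = 3/2.
Against Route-3 this mix gives (5/8)·11 + (3/8)·(-1) = 13/2.
The smuggler will play Route-2, holding the inspector to 3/2. Shifting weight toward the row that does better against Route-2 would raise this floor (the equalizing mix achieves 2 against both Route-2 and Route-1), so the proposed strategy is not optimal.

No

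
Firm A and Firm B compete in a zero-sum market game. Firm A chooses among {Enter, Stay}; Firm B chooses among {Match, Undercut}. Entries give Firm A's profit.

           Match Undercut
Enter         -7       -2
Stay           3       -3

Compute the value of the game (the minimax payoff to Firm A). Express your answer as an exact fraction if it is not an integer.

-27/11

Row minima: Enter → -7, Stay → -3; maximin = -3.
Column maxima: Match → 3, Undercut → -2; minimax = -2.
-3 ≠ -2, so there is no saddle point; optimal play is mixed.
Let Firm A play Enter with probability p. Expected payoff against Match: (-7)p + 3(1−p) = −10p + 3; against Undercut: (-2)p + (-3)(1−p) = p − 3.
Setting these equal: −10p + 3 = p − 3 ⇒ −11p = -6 ⇒ p = 6/11, and the value is (-10)·(6/11) + 3 = -27/11.
For Firm B: with q = P(Match), equating Enter's and Stay's payoffs gives −5q − 2 = 6q − 3 ⇒ q = 1/11.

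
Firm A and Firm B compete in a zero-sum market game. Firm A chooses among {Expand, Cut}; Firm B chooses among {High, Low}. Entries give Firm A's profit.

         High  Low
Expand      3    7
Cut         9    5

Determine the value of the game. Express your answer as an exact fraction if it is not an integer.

6

Row minima: Expand → 3, Cut → 5; maximin = 5.
Column maxima: High → 9, Low → 7; minimax = 7.
5 ≠ 7, so there is no saddle point; optimal play is mixed.
Let Firm A play Expand with probability p. Expected payoff against High: 3p + 9(1−p) = −6p + 9; against Low: 7p + 5(1−p) = 2p + 5.
Setting these equal: −6p + 9 = 2p + 5 ⇒ −8p = -4 ⇒ p = 1/2, and the value is (-6)·(1/2) + 9 = 6.
For Firm B: with q = P(High), equating Expand's and Cut's payoffs gives −4q + 7 = 4q + 5 ⇒ q = 1/4.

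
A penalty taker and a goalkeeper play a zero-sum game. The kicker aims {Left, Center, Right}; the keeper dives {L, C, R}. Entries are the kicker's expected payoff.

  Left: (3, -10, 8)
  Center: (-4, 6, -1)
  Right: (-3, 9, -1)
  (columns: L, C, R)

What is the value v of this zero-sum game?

-3/25

Row minima: Left → -10, Center → -4, Right → -3; maximin = -3.
Column maxima: L → 3, C → 9, R → 8; minimax = 3.
-3 ≠ 3, so there is no saddle point; optimal play is mixed.
R is strictly dominated by L (it gives the kicker strictly more in every row), so the keeper never plays it.
With R eliminated, Center is strictly dominated by Right (Right gives the kicker strictly more in every remaining column), so the kicker never plays it.
On the remaining 2×2 (Left, Right vs L, C):
Let the kicker play Left with probability p. Expected payoff against L: 3p + (-3)(1−p) = 6p − 3; against C: (-10)p + 9(1−p) = −19p + 9.
Setting these equal: 6p − 3 = −19p + 9 ⇒ 25p = 12 ⇒ p = 12/25, and the value is (6)·(12/25) − 3 = -3/25.
For the keeper: with q = P(L), equating Left's and Right's payoffs gives 13q − 10 = −12q + 9 ⇒ q = 19/25.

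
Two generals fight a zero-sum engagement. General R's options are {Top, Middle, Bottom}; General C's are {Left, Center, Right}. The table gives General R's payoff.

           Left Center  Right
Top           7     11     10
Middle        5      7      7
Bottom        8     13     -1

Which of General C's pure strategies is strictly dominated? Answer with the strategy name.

Center

Left holds General R's payoff strictly below Center in every row: 7 < 11, 5 < 7, 8 < 13.
So Center is strictly dominated for General C.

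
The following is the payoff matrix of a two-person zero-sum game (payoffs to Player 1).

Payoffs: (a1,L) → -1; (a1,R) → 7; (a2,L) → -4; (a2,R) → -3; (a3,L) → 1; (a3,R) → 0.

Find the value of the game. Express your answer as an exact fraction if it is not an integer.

7/9

Row minima: a1 → -1, a2 → -4, a3 → 0; maximin = 0.
Column maxima: L → 1, R → 7; minimax = 1.
0 ≠ 1, so there is no saddle point; optimal play is mixed.
a2 is strictly dominated by a1, so Player 1 never plays it.
On the remaining 2×2 (a1, a3 vs L, R):
Let Player 1 play a1 with probability p. Expected payoff against L: (-1)p + 1(1−p) = −2p + 1; against R: 7p + 0(1−p) = 7p.
Setting these equal: −2p + 1 = 7p ⇒ −9p = -1 ⇒ p = 1/9, and the value is (-2)·(1/9) + 1 = 7/9.
For Player 2: with q = P(L), equating a1's and a3's payoffs gives −8q + 7 = q ⇒ q = 7/9.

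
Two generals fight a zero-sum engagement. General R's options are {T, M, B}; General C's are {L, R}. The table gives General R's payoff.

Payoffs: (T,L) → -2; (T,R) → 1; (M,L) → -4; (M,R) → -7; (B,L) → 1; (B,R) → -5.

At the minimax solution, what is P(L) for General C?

2/3

Row minima: T → -2, M → -7, B → -5; maximin = -2.
Column maxima: L → 1, R → 1; minimax = 1.
-2 ≠ 1, so there is no saddle point; optimal play is mixed.
M is strictly dominated by T, so General R never plays it.
On the remaining 2×2 (T, B vs L, R):
Let General R play T with probability p. Expected payoff against L: (-2)p + 1(1−p) = −3p + 1; against R: 1p + (-5)(1−p) = 6p − 5.
Setting these equal: −3p + 1 = 6p − 5 ⇒ −9p = -6 ⇒ p = 2/3, and the value is (-3)·(2/3) + 1 = -1.
For General C: with q = P(L), equating T's and B's payoffs gives −3q + 1 = 6q − 5 ⇒ q = 2/3.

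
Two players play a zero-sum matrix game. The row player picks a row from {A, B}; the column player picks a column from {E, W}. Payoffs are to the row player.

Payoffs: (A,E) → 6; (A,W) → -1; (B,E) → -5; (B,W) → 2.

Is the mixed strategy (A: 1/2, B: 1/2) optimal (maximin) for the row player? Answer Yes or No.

Against E this mix gives (1/2)·6 + (1/2)·(-5) = 1/2.
Against W this mix gives (1/2)·(-1) + (1/2)·2 = 1/2.
All of the column player's active replies (E, W) yield 1/2, and no column does worse for the row player. The mix makes the column player indifferent and guarantees 1/2, so it is optimal.

Yes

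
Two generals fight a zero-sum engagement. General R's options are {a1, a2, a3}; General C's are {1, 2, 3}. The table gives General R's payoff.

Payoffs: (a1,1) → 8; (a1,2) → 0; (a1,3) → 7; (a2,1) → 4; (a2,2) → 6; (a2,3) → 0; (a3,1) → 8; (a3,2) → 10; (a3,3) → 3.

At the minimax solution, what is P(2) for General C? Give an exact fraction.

Row minima: a1 → 0, a2 → 0, a3 → 3; maximin = 3.
Column maxima: 1 → 8, 2 → 10, 3 → 7; minimax = 7.
3 ≠ 7, so there is no saddle point; optimal play is mixed.
a2 is strictly dominated by a3, so General R never plays it.
1 is strictly dominated by 3 (it gives General R strictly more in every row), so General C never plays it.
On the remaining 2×2 (a1, a3 vs 2, 3):
Let General R play a1 with probability p. Expected payoff against 2: 0p + 10(1−p) = −10p + 10; against 3: 7p + 3(1−p) = 4p + 3.
Setting these equal: −10p + 10 = 4p + 3 ⇒ −14p = -7 ⇒ p = 1/2, and the value is (-10)·(1/2) + 10 = 5.
For General C: with q = P(2), equating a1's and a3's payoffs gives −7q + 7 = 7q + 3 ⇒ q = 2/7.

2/7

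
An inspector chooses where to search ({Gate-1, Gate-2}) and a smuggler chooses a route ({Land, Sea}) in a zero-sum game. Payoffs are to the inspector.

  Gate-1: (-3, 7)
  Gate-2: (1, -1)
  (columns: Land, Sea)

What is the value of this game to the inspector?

1/3

Row minima: Gate-1 → -3, Gate-2 → -1; maximin = -1.
Column maxima: Land → 1, Sea → 7; minimax = 1.
-1 ≠ 1, so there is no saddle point; optimal play is mixed.
Let the inspector play Gate-1 with probability p. Expected payoff against Land: (-3)p + 1(1−p) = −4p + 1; against Sea: 7p + (-1)(1−p) = 8p − 1.
Setting these equal: −4p + 1 = 8p − 1 ⇒ −12p = -2 ⇒ p = 1/6, and the value is (-4)·(1/6) + 1 = 1/3.
For the smuggler: with q = P(Land), equating Gate-1's and Gate-2's payoffs gives −10q + 7 = 2q − 1 ⇒ q = 2/3.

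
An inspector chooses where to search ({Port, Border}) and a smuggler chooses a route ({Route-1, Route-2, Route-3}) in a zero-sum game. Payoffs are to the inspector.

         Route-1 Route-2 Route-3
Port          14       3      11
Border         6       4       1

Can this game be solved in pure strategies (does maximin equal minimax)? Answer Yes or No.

Row minima: Port → 3, Border → 1; maximin = 3.
Column maxima: Route-1 → 14, Route-2 → 4, Route-3 → 11; minimax = 4.
3 ≠ 4, so no pure-strategy equilibrium exists.

No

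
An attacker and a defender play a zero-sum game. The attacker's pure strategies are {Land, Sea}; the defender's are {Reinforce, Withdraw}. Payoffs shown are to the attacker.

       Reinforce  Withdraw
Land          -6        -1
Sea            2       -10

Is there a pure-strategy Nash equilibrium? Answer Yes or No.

Row minima: Land → -6, Sea → -10; maximin = -6.
Column maxima: Reinforce → 2, Withdraw → -1; minimax = -1.
-6 ≠ -1, so no pure-strategy equilibrium exists.

No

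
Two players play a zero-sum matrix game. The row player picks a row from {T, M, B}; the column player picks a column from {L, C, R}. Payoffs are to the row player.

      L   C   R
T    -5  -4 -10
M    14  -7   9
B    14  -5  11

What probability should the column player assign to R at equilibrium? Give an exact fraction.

1/22

Row minima: T → -10, M → -7, B → -5; maximin = -5.
Column maxima: L → 14, C → -4, R → 11; minimax = -4.
-5 ≠ -4, so there is no saddle point; optimal play is mixed.
L is strictly dominated by R (it gives the row player strictly more in every row), so the column player never plays it.
With L eliminated, M is strictly dominated by B (B gives the row player strictly more in every remaining column), so the row player never plays it.
On the remaining 2×2 (T, B vs C, R):
Let the row player play T with probability p. Expected payoff against C: (-4)p + (-5)(1−p) = p − 5; against R: (-10)p + 11(1−p) = −21p + 11.
Setting these equal: p − 5 = −21p + 11 ⇒ 22p = 16 ⇒ p = 8/11, and the value is (1)·(8/11) − 5 = -47/11.
For the column player: with q = P(C), equating T's and B's payoffs gives 6q − 10 = −16q + 11 ⇒ q = 21/22.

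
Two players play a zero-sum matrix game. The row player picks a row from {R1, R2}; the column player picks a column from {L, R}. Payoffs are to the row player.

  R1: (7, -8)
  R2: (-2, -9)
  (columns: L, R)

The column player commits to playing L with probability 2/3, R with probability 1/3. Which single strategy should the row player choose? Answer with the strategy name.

R1

Expected payoff of R1: (2/3)·7 + (1/3)·(-8) = 2.
Expected payoff of R2: (2/3)·(-2) + (1/3)·(-9) = -13/3.
The largest is 2, so the row player's best response is R1.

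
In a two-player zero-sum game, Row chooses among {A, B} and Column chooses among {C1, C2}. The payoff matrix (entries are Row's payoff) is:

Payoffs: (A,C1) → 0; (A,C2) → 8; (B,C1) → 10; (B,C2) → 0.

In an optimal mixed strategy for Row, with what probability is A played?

Row minima: A → 0, B → 0; maximin = 0.
Column maxima: C1 → 10, C2 → 8; minimax = 8.
0 ≠ 8, so there is no saddle point; optimal play is mixed.
Let Row play A with probability p. Expected payoff against C1: 0p + 10(1−p) = −10p + 10; against C2: 8p + 0(1−p) = 8p.
Setting these equal: −10p + 10 = 8p ⇒ −18p = -10 ⇒ p = 5/9, and the value is (-10)·(5/9) + 10 = 40/9.
For Column: with q = P(C1), equating A's and B's payoffs gives −8q + 8 = 10q ⇒ q = 4/9.

5/9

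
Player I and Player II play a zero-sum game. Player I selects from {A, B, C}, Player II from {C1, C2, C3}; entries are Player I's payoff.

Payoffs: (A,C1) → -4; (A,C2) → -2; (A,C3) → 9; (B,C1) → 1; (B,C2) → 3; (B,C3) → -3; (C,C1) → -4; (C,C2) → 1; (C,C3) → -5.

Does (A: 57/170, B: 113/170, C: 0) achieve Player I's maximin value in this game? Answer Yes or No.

No

Against C1 this mix gives (57/170)·(-4) + (113/170)·1 = -23/34.
Against C2 this mix gives (57/170)·(-2) + (113/170)·3 = 45/34.
Against C3 this mix gives (57/170)·9 + (113/170)·(-3) = 87/85.
Player II will play C1, holding Player I to -23/34. Shifting weight toward the row that does better against C1 would raise this floor (the equalizing mix achieves -3/17 against both C1 and C3), so the proposed strategy is not optimal.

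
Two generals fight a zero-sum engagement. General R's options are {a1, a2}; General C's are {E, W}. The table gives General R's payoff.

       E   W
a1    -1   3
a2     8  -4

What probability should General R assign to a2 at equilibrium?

Row minima: a1 → -1, a2 → -4; maximin = -1.
Column maxima: E → 8, W → 3; minimax = 3.
-1 ≠ 3, so there is no saddle point; optimal play is mixed.
Let General R play a1 with probability p. Expected payoff against E: (-1)p + 8(1−p) = −9p + 8; against W: 3p + (-4)(1−p) = 7p − 4.
Setting these equal: −9p + 8 = 7p − 4 ⇒ −16p = -12 ⇒ p = 3/4, and the value is (-9)·(3/4) + 8 = 5/4.
For General C: with q = P(E), equating a1's and a2's payoffs gives −4q + 3 = 12q − 4 ⇒ q = 7/16.

1/4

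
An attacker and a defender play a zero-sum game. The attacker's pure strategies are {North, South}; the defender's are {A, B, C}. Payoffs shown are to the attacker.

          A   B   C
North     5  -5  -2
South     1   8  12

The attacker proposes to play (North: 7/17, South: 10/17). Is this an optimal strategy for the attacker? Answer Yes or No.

Yes

Against A this mix gives (7/17)·5 + (10/17)·1 = 45/17.
Against B this mix gives (7/17)·(-5) + (10/17)·8 = 45/17.
Against C this mix gives (7/17)·(-2) + (10/17)·12 = 106/17.
All of the defender's active replies (A, B) yield 45/17, and no column does worse for the attacker. The mix makes the defender indifferent and guarantees 45/17, so it is optimal.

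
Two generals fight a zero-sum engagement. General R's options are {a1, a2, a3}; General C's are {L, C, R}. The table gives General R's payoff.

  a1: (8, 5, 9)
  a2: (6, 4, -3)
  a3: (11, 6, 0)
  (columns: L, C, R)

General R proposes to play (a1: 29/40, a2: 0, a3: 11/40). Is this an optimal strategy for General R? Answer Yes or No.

No

Against L this mix gives (29/40)·8 + (11/40)·11 = 353/40.
Against C this mix gives (29/40)·5 + (11/40)·6 = 211/40.
Against R this mix gives (29/40)·9 + (11/40)·0 = 261/40.
General C will play C, holding General R to 211/40. Shifting weight toward the row that does better against C would raise this floor (the equalizing mix achieves 27/5 against both C and R), so the proposed strategy is not optimal.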